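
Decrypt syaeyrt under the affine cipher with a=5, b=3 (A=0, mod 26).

dzpvziy

The inverse of 5 mod 26 is 21, since 5·21=105≡1. Apply D(y)=21·(y−3) mod 26:
s(18): 21·(18−3)=315≡3 → d
y(24): 21·(24−3)=441≡25 → z
a(0): 21·(0−3)=-63≡15 → p
e(4): 21·(4−3)=21 → v
y(24): 21·(24−3)=441≡25 → z
r(17): 21·(17−3)=294≡8 → i
t(19): 21·(19−3)=336≡24 → y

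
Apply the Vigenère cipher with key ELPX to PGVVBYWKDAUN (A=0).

TRKSFJLHHLJK

Repeat the key across the message: ELPXELPXELPX
P(15)+E(4): 19 → T
G(6)+L(11): 17 → R
V(21)+P(15): 36≡10 → K
V(21)+X(23): 44≡18 → S
B(1)+E(4): 5 → F
Y(24)+L(11): 35≡9 → J
W(22)+P(15): 37≡11 → L
K(10)+X(23): 33≡7 → H
D(3)+E(4): 7 → H
A(0)+L(11): 11 → L
U(20)+P(15): 35≡9 → J
N(13)+X(23): 36≡10 → K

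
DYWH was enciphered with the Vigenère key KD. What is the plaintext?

Repeat the key across the ciphertext: KDKD
D(3)−K(10): -7≡19 → T
Y(24)−D(3): 21 → V
W(22)−K(10): 12 → M
H(7)−D(3): 4 → E

TVME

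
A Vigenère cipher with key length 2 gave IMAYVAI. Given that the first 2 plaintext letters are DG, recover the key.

FG

Subtract each crib letter from the matching ciphertext letter (mod 26):
I(8)−D(3)=5 → F
M(12)−G(6)=6 → G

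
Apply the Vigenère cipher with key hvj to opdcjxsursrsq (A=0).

Repeat the key across the message: hvjhvjhvjhvjh
o(14)+h(7): 21 → v
p(15)+v(21): 36≡10 → k
d(3)+j(9): 12 → m
c(2)+h(7): 9 → j
j(9)+v(21): 30≡4 → e
x(23)+j(9): 32≡6 → g
s(18)+h(7): 25 → z
u(20)+v(21): 41≡15 → p
r(17)+j(9): 26≡0 → a
s(18)+h(7): 25 → z
r(17)+v(21): 38≡12 → m
s(18)+j(9): 27≡1 → b
q(16)+h(7): 23 → x

vkmjegzpazmbx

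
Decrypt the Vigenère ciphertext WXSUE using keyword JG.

NRJOV

Repeat the key across the ciphertext: JGJGJ
W(22)−J(9): 13 → N
X(23)−G(6): 17 → R
S(18)−J(9): 9 → J
U(20)−G(6): 14 → O
E(4)−J(9): -5≡21 → V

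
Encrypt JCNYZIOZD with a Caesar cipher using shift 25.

J(9): 9+25=34≡8 → I
C(2): 2+25=27≡1 → B
N(13): 13+25=38≡12 → M
Y(24): 24+25=49≡23 → X
Z(25): 25+25=50≡24 → Y
I(8): 8+25=33≡7 → H
O(14): 14+25=39≡13 → N
Z(25): 25+25=50≡24 → Y
D(3): 3+25=28≡2 → C

IBMXYHNYC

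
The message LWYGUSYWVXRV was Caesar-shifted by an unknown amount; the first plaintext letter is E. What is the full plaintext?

From the crib: L(11)−E(4)=7, so the shift is 7.
Subtract 7 from each ciphertext letter:
L(11): 11−7=4 → E
W(22): 22−7=15 → P
Y(24): 24−7=17 → R
G(6): 6−7=-1≡25 → Z
U(20): 20−7=13 → N
S(18): 18−7=11 → L
Y(24): 24−7=17 → R
W(22): 22−7=15 → P
V(21): 21−7=14 → O
X(23): 23−7=16 → Q
R(17): 17−7=10 → K
V(21): 21−7=14 → O

EPRZNLRPOQKO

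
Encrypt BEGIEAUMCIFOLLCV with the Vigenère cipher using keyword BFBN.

Repeat the key across the message: BFBNBFBNBFBNBFBN
B(1)+B(1): 2 → C
E(4)+F(5): 9 → J
G(6)+B(1): 7 → H
I(8)+N(13): 21 → V
E(4)+B(1): 5 → F
A(0)+F(5): 5 → F
U(20)+B(1): 21 → V
M(12)+N(13): 25 → Z
C(2)+B(1): 3 → D
I(8)+F(5): 13 → N
F(5)+B(1): 6 → G
O(14)+N(13): 27≡1 → B
L(11)+B(1): 12 → M
L(11)+F(5): 16 → Q
C(2)+B(1): 3 → D
V(21)+N(13): 34≡8 → I

CJHVFFVZDNGBMQDI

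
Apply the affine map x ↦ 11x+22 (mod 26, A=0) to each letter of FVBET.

ZTHOX

F(5): 11·5+22=77≡25 → Z
V(21): 11·21+22=253≡19 → T
B(1): 11·1+22=33≡7 → H
E(4): 11·4+22=66≡14 → O
T(19): 11·19+22=231≡23 → X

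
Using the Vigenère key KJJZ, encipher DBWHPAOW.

NKFGZJXV

Repeat the key across the message: KJJZKJJZ
D(3)+K(10): 13 → N
B(1)+J(9): 10 → K
W(22)+J(9): 31≡5 → F
H(7)+Z(25): 32≡6 → G
P(15)+K(10): 25 → Z
A(0)+J(9): 9 → J
O(14)+J(9): 23 → X
W(22)+Z(25): 47≡21 → V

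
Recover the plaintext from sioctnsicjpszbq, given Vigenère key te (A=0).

Repeat the key across the ciphertext: tetetetetetetet
s(18)−t(19): -1≡25 → z
i(8)−e(4): 4 → e
o(14)−t(19): -5≡21 → v
c(2)−e(4): -2≡24 → y
t(19)−t(19): 0 → a
n(13)−e(4): 9 → j
s(18)−t(19): -1≡25 → z
i(8)−e(4): 4 → e
c(2)−t(19): -17≡9 → j
j(9)−e(4): 5 → f
p(15)−t(19): -4≡22 → w
s(18)−e(4): 14 → o
z(25)−t(19): 6 → g
b(1)−e(4): -3≡23 → x
q(16)−t(19): -3≡23 → x

zevyajzejfwogxx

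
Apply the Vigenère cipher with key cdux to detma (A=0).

Repeat the key across the message: cduxc
d(3)+c(2): 5 → f
e(4)+d(3): 7 → h
t(19)+u(20): 39≡13 → n
m(12)+x(23): 35≡9 → j
a(0)+c(2): 2 → c

fhnjc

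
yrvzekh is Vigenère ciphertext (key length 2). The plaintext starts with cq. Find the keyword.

wb

Subtract each crib letter from the matching ciphertext letter (mod 26):
y(24)−c(2)=22 → w
r(17)−q(16)=1 → b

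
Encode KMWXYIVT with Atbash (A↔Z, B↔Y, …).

K(10) → P(15)
M(12) → N(13)
W(22) → D(3)
X(23) → C(2)
Y(24) → B(1)
I(8) → R(17)
V(21) → E(4)
T(19) → G(6)

PNDCBREG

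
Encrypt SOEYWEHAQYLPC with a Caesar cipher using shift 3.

S(18): 18+3=21 → V
O(14): 14+3=17 → R
E(4): 4+3=7 → H
Y(24): 24+3=27≡1 → B
W(22): 22+3=25 → Z
E(4): 4+3=7 → H
H(7): 7+3=10 → K
A(0): 0+3=3 → D
Q(16): 16+3=19 → T
Y(24): 24+3=27≡1 → B
L(11): 11+3=14 → O
P(15): 15+3=18 → S
C(2): 2+3=5 → F

VRHBZHKDTBOSF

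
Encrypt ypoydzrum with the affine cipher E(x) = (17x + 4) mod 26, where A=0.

wziwdnhga

y(24): 17·24+4=412≡22 → w
p(15): 17·15+4=259≡25 → z
o(14): 17·14+4=242≡8 → i
y(24): 17·24+4=412≡22 → w
d(3): 17·3+4=55≡3 → d
z(25): 17·25+4=429≡13 → n
r(17): 17·17+4=293≡7 → h
u(20): 17·20+4=344≡6 → g
m(12): 17·12+4=208≡0 → a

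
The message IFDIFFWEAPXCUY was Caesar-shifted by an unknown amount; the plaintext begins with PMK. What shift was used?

From the crib: I(8)−P(15)=-7≡19, so the shift is 19.

19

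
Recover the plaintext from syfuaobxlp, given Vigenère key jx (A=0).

jbwxrrsacs

Repeat the key across the ciphertext: jxjxjxjxjx
s(18)−j(9): 9 → j
y(24)−x(23): 1 → b
f(5)−j(9): -4≡22 → w
u(20)−x(23): -3≡23 → x
a(0)−j(9): -9≡17 → r
o(14)−x(23): -9≡17 → r
b(1)−j(9): -8≡18 → s
x(23)−x(23): 0 → a
l(11)−j(9): 2 → c
p(15)−x(23): -8≡18 → s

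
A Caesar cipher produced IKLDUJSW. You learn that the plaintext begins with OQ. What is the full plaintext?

OQRJAPYC

From the crib: I(8)−O(14)=-6≡20, so the shift is 20.
Subtract 20 from each ciphertext letter:
I(8): 8−20=-12≡14 → O
K(10): 10−20=-10≡16 → Q
L(11): 11−20=-9≡17 → R
D(3): 3−20=-17≡9 → J
U(20): 20−20=0 → A
J(9): 9−20=-11≡15 → P
S(18): 18−20=-2≡24 → Y
W(22): 22−20=2 → C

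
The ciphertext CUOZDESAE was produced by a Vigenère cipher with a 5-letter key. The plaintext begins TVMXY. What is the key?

Subtract each crib letter from the matching ciphertext letter (mod 26):
C(2)−T(19)=-17≡9 → J
U(20)−V(21)=-1≡25 → Z
O(14)−M(12)=2 → C
Z(25)−X(23)=2 → C
D(3)−Y(24)=-21≡5 → F

JZCCF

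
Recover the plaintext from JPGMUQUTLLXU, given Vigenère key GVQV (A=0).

Repeat the key across the ciphertext: GVQVGVQVGVQV
J(9)−G(6): 3 → D
P(15)−V(21): -6≡20 → U
G(6)−Q(16): -10≡16 → Q
M(12)−V(21): -9≡17 → R
U(20)−G(6): 14 → O
Q(16)−V(21): -5≡21 → V
U(20)−Q(16): 4 → E
T(19)−V(21): -2≡24 → Y
L(11)−G(6): 5 → F
L(11)−V(21): -10≡16 → Q
X(23)−Q(16): 7 → H
U(20)−V(21): -1≡25 → Z

DUQROVEYFQHZ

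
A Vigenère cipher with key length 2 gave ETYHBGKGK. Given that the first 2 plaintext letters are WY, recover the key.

IV

Subtract each crib letter from the matching ciphertext letter (mod 26):
E(4)−W(22)=-18≡8 → I
T(19)−Y(24)=-5≡21 → V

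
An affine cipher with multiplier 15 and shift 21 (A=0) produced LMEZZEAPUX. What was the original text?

The inverse of 15 mod 26 is 7, since 15·7=105≡1. Apply D(y)=7·(y−21) mod 26:
L(11): 7·(11−21)=-70≡8 → I
M(12): 7·(12−21)=-63≡15 → P
E(4): 7·(4−21)=-119≡11 → L
Z(25): 7·(25−21)=28≡2 → C
Z(25): 7·(25−21)=28≡2 → C
E(4): 7·(4−21)=-119≡11 → L
A(0): 7·(0−21)=-147≡9 → J
P(15): 7·(15−21)=-42≡10 → K
U(20): 7·(20−21)=-7≡19 → T
X(23): 7·(23−21)=14 → O

IPLCCLJKTO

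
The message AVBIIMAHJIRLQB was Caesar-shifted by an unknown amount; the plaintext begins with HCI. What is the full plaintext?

From the crib: A(0)−H(7)=-7≡19, so the shift is 19.
Subtract 19 from each ciphertext letter:
A(0): 0−19=-19≡7 → H
V(21): 21−19=2 → C
B(1): 1−19=-18≡8 → I
I(8): 8−19=-11≡15 → P
I(8): 8−19=-11≡15 → P
M(12): 12−19=-7≡19 → T
A(0): 0−19=-19≡7 → H
H(7): 7−19=-12≡14 → O
J(9): 9−19=-10≡16 → Q
I(8): 8−19=-11≡15 → P
R(17): 17−19=-2≡24 → Y
L(11): 11−19=-8≡18 → S
Q(16): 16−19=-3≡23 → X
B(1): 1−19=-18≡8 → I

HCIPPTHOQPYSXI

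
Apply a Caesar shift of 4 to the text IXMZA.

I(8): 8+4=12 → M
X(23): 23+4=27≡1 → B
M(12): 12+4=16 → Q
Z(25): 25+4=29≡3 → D
A(0): 0+4=4 → E

MBQDE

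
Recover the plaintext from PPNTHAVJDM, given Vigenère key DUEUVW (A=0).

Repeat the key across the ciphertext: DUEUVWDUEU
P(15)−D(3): 12 → M
P(15)−U(20): -5≡21 → V
N(13)−E(4): 9 → J
T(19)−U(20): -1≡25 → Z
H(7)−V(21): -14≡12 → M
A(0)−W(22): -22≡4 → E
V(21)−D(3): 18 → S
J(9)−U(20): -11≡15 → P
D(3)−E(4): -1≡25 → Z
M(12)−U(20): -8≡18 → S

MVJZMESPZS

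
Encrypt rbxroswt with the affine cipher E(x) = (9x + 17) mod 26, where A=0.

r(17): 9·17+17=170≡14 → o
b(1): 9·1+17=26≡0 → a
x(23): 9·23+17=224≡16 → q
r(17): 9·17+17=170≡14 → o
o(14): 9·14+17=143≡13 → n
s(18): 9·18+17=179≡23 → x
w(22): 9·22+17=215≡7 → h
t(19): 9·19+17=188≡6 → g

oaqonxhg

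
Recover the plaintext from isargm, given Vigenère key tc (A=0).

Repeat the key across the ciphertext: tctctc
i(8)−t(19): -11≡15 → p
s(18)−c(2): 16 → q
a(0)−t(19): -19≡7 → h
r(17)−c(2): 15 → p
g(6)−t(19): -13≡13 → n
m(12)−c(2): 10 → k

pqhpnk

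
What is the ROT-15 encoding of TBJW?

T(19): 19+15=34≡8 → I
B(1): 1+15=16 → Q
J(9): 9+15=24 → Y
W(22): 22+15=37≡11 → L

IQYL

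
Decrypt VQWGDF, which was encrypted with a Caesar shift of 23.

YTZJGI

V(21): 21−23=-2≡24 → Y
Q(16): 16−23=-7≡19 → T
W(22): 22−23=-1≡25 → Z
G(6): 6−23=-17≡9 → J
D(3): 3−23=-20≡6 → G
F(5): 5−23=-18≡8 → I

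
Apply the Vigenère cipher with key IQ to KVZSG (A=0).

Repeat the key across the message: IQIQI
K(10)+I(8): 18 → S
V(21)+Q(16): 37≡11 → L
Z(25)+I(8): 33≡7 → H
S(18)+Q(16): 34≡8 → I
G(6)+I(8): 14 → O

SLHIO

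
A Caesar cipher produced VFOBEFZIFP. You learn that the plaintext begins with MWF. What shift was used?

9

From the crib: V(21)−M(12)=9, so the shift is 9.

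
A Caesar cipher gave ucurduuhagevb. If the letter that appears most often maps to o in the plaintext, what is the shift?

6

The most frequent ciphertext letter is u (appears 4 times).
u is position 20; o is position 14.
Shift = 6.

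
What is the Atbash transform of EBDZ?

E(4) → V(21)
B(1) → Y(24)
D(3) → W(22)
Z(25) → A(0)

VYWA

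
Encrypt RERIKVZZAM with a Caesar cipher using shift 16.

HUHYALPPQC

R(17): 17+16=33≡7 → H
E(4): 4+16=20 → U
R(17): 17+16=33≡7 → H
I(8): 8+16=24 → Y
K(10): 10+16=26≡0 → A
V(21): 21+16=37≡11 → L
Z(25): 25+16=41≡15 → P
Z(25): 25+16=41≡15 → P
A(0): 0+16=16 → Q
M(12): 12+16=28≡2 → C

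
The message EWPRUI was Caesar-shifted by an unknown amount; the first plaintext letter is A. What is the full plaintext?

ASLNQE

From the crib: E(4)−A(0)=4, so the shift is 4.
Subtract 4 from each ciphertext letter:
E(4): 4−4=0 → A
W(22): 22−4=18 → S
P(15): 15−4=11 → L
R(17): 17−4=13 → N
U(20): 20−4=16 → Q
I(8): 8−4=4 → E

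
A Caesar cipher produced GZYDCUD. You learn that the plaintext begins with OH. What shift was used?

18

From the crib: G(6)−O(14)=-8≡18, so the shift is 18.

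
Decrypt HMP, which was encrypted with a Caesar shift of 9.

H(7): 7−9=-2≡24 → Y
M(12): 12−9=3 → D
P(15): 15−9=6 → G

YDG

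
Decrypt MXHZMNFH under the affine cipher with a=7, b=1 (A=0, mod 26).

JSMWJYIM

The inverse of 7 mod 26 is 15, since 7·15=105≡1. Apply D(y)=15·(y−1) mod 26:
M(12): 15·(12−1)=165≡9 → J
X(23): 15·(23−1)=330≡18 → S
H(7): 15·(7−1)=90≡12 → M
Z(25): 15·(25−1)=360≡22 → W
M(12): 15·(12−1)=165≡9 → J
N(13): 15·(13−1)=180≡24 → Y
F(5): 15·(5−1)=60≡8 → I
H(7): 15·(7−1)=90≡12 → M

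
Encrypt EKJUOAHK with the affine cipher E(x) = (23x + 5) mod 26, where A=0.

TBEXPFKB

E(4): 23·4+5=97≡19 → T
K(10): 23·10+5=235≡1 → B
J(9): 23·9+5=212≡4 → E
U(20): 23·20+5=465≡23 → X
O(14): 23·14+5=327≡15 → P
A(0): 23·0+5=5 → F
H(7): 23·7+5=166≡10 → K
K(10): 23·10+5=235≡1 → B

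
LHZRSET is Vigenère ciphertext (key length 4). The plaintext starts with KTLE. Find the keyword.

BOON

Subtract each crib letter from the matching ciphertext letter (mod 26):
L(11)−K(10)=1 → B
H(7)−T(19)=-12≡14 → O
Z(25)−L(11)=14 → O
R(17)−E(4)=13 → N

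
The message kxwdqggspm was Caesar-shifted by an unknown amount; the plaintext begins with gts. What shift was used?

From the crib: k(10)−g(6)=4, so the shift is 4.

4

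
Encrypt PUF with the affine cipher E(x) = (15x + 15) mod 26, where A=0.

P(15): 15·15+15=240≡6 → G
U(20): 15·20+15=315≡3 → D
F(5): 15·5+15=90≡12 → M

GDM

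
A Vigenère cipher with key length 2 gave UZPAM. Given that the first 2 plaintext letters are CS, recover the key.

Subtract each crib letter from the matching ciphertext letter (mod 26):
U(20)−C(2)=18 → S
Z(25)−S(18)=7 → H

SH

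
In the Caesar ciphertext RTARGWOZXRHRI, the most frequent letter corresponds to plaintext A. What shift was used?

The most frequent ciphertext letter is R (appears 4 times).
R is position 17; A is position 0.
Shift = 17.

17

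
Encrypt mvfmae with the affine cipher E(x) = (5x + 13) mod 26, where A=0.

m(12): 5·12+13=73≡21 → v
v(21): 5·21+13=118≡14 → o
f(5): 5·5+13=38≡12 → m
m(12): 5·12+13=73≡21 → v
a(0): 5·0+13=13 → n
e(4): 5·4+13=33≡7 → h

vomvnh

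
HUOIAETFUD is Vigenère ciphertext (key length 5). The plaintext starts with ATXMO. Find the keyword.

Subtract each crib letter from the matching ciphertext letter (mod 26):
H(7)−A(0)=7 → H
U(20)−T(19)=1 → B
O(14)−X(23)=-9≡17 → R
I(8)−M(12)=-4≡22 → W
A(0)−O(14)=-14≡12 → M

HBRWM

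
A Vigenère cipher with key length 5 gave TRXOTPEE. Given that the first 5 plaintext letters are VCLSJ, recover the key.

Subtract each crib letter from the matching ciphertext letter (mod 26):
T(19)−V(21)=-2≡24 → Y
R(17)−C(2)=15 → P
X(23)−L(11)=12 → M
O(14)−S(18)=-4≡22 → W
T(19)−J(9)=10 → K

YPMWK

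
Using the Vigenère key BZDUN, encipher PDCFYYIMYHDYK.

Repeat the key across the message: BZDUNBZDUNBZD
P(15)+B(1): 16 → Q
D(3)+Z(25): 28≡2 → C
C(2)+D(3): 5 → F
F(5)+U(20): 25 → Z
Y(24)+N(13): 37≡11 → L
Y(24)+B(1): 25 → Z
I(8)+Z(25): 33≡7 → H
M(12)+D(3): 15 → P
Y(24)+U(20): 44≡18 → S
H(7)+N(13): 20 → U
D(3)+B(1): 4 → E
Y(24)+Z(25): 49≡23 → X
K(10)+D(3): 13 → N

QCFZLZHPSUEXN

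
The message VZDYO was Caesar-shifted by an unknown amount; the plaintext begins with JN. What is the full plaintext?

JNRMC

From the crib: V(21)−J(9)=12, so the shift is 12.
Subtract 12 from each ciphertext letter:
V(21): 21−12=9 → J
Z(25): 25−12=13 → N
D(3): 3−12=-9≡17 → R
Y(24): 24−12=12 → M
O(14): 14−12=2 → C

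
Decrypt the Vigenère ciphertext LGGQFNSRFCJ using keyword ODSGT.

XDOKMZPZZJV

Repeat the key across the ciphertext: ODSGTODSGTO
L(11)−O(14): -3≡23 → X
G(6)−D(3): 3 → D
G(6)−S(18): -12≡14 → O
Q(16)−G(6): 10 → K
F(5)−T(19): -14≡12 → M
N(13)−O(14): -1≡25 → Z
S(18)−D(3): 15 → P
R(17)−S(18): -1≡25 → Z
F(5)−G(6): -1≡25 → Z
C(2)−T(19): -17≡9 → J
J(9)−O(14): -5≡21 → V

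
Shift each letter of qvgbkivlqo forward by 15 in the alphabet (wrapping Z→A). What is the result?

q(16): 16+15=31≡5 → f
v(21): 21+15=36≡10 → k
g(6): 6+15=21 → v
b(1): 1+15=16 → q
k(10): 10+15=25 → z
i(8): 8+15=23 → x
v(21): 21+15=36≡10 → k
l(11): 11+15=26≡0 → a
q(16): 16+15=31≡5 → f
o(14): 14+15=29≡3 → d

fkvqzxkafd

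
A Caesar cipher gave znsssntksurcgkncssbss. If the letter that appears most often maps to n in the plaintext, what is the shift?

5

The most frequent ciphertext letter is s (appears 8 times).
s is position 18; n is position 13.
Shift = 5.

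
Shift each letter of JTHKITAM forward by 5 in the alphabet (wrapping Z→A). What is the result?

OYMPNYFR

J(9): 9+5=14 → O
T(19): 19+5=24 → Y
H(7): 7+5=12 → M
K(10): 10+5=15 → P
I(8): 8+5=13 → N
T(19): 19+5=24 → Y
A(0): 0+5=5 → F
M(12): 12+5=17 → R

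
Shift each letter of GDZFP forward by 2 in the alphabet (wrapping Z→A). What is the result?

IFBHR

G(6): 6+2=8 → I
D(3): 3+2=5 → F
Z(25): 25+2=27≡1 → B
F(5): 5+2=7 → H
P(15): 15+2=17 → R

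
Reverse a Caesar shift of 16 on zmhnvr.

jwrxfb

z(25): 25−16=9 → j
m(12): 12−16=-4≡22 → w
h(7): 7−16=-9≡17 → r
n(13): 13−16=-3≡23 → x
v(21): 21−16=5 → f
r(17): 17−16=1 → b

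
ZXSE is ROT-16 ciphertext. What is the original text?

Z(25): 25−16=9 → J
X(23): 23−16=7 → H
S(18): 18−16=2 → C
E(4): 4−16=-12≡14 → O

JHCO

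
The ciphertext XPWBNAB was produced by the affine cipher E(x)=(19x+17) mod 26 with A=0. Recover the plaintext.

The inverse of 19 mod 26 is 11, since 19·11=209≡1. Apply D(y)=11·(y−17) mod 26:
X(23): 11·(23−17)=66≡14 → O
P(15): 11·(15−17)=-22≡4 → E
W(22): 11·(22−17)=55≡3 → D
B(1): 11·(1−17)=-176≡6 → G
N(13): 11·(13−17)=-44≡8 → I
A(0): 11·(0−17)=-187≡21 → V
B(1): 11·(1−17)=-176≡6 → G

OEDGIVG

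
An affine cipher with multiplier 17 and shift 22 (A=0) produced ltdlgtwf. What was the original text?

hjfhwjaz

The inverse of 17 mod 26 is 23, since 17·23=391≡1. Apply D(y)=23·(y−22) mod 26:
l(11): 23·(11−22)=-253≡7 → h
t(19): 23·(19−22)=-69≡9 → j
d(3): 23·(3−22)=-437≡5 → f
l(11): 23·(11−22)=-253≡7 → h
g(6): 23·(6−22)=-368≡22 → w
t(19): 23·(19−22)=-69≡9 → j
w(22): 23·(22−22)=0 → a
f(5): 23·(5−22)=-391≡25 → z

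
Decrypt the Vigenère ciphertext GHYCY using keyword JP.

Repeat the key across the ciphertext: JPJPJ
G(6)−J(9): -3≡23 → X
H(7)−P(15): -8≡18 → S
Y(24)−J(9): 15 → P
C(2)−P(15): -13≡13 → N
Y(24)−J(9): 15 → P

XSPNP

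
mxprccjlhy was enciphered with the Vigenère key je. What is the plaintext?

dtgntyahyu

Repeat the key across the ciphertext: jejejejeje
m(12)−j(9): 3 → d
x(23)−e(4): 19 → t
p(15)−j(9): 6 → g
r(17)−e(4): 13 → n
c(2)−j(9): -7≡19 → t
c(2)−e(4): -2≡24 → y
j(9)−j(9): 0 → a
l(11)−e(4): 7 → h
h(7)−j(9): -2≡24 → y
y(24)−e(4): 20 → u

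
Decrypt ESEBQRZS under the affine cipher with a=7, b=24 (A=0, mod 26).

The inverse of 7 mod 26 is 15, since 7·15=105≡1. Apply D(y)=15·(y−24) mod 26:
E(4): 15·(4−24)=-300≡12 → M
S(18): 15·(18−24)=-90≡14 → O
E(4): 15·(4−24)=-300≡12 → M
B(1): 15·(1−24)=-345≡19 → T
Q(16): 15·(16−24)=-120≡10 → K
R(17): 15·(17−24)=-105≡25 → Z
Z(25): 15·(25−24)=15 → P
S(18): 15·(18−24)=-90≡14 → O

MOMTKZPO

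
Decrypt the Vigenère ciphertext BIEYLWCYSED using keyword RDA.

KFEHIWLVSNA

Repeat the key across the ciphertext: RDARDARDARD
B(1)−R(17): -16≡10 → K
I(8)−D(3): 5 → F
E(4)−A(0): 4 → E
Y(24)−R(17): 7 → H
L(11)−D(3): 8 → I
W(22)−A(0): 22 → W
C(2)−R(17): -15≡11 → L
Y(24)−D(3): 21 → V
S(18)−A(0): 18 → S
E(4)−R(17): -13≡13 → N
D(3)−D(3): 0 → A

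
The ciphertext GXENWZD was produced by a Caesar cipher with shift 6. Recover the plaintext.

ARYHQTX

G(6): 6−6=0 → A
X(23): 23−6=17 → R
E(4): 4−6=-2≡24 → Y
N(13): 13−6=7 → H
W(22): 22−6=16 → Q
Z(25): 25−6=19 → T
D(3): 3−6=-3≡23 → X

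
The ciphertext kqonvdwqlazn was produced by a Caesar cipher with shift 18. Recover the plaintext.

sywvdleytihv

k(10): 10−18=-8≡18 → s
q(16): 16−18=-2≡24 → y
o(14): 14−18=-4≡22 → w
n(13): 13−18=-5≡21 → v
v(21): 21−18=3 → d
d(3): 3−18=-15≡11 → l
w(22): 22−18=4 → e
q(16): 16−18=-2≡24 → y
l(11): 11−18=-7≡19 → t
a(0): 0−18=-18≡8 → i
z(25): 25−18=7 → h
n(13): 13−18=-5≡21 → v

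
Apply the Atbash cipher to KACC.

PZXX

K(10) → P(15)
A(0) → Z(25)
C(2) → X(23)
C(2) → X(23)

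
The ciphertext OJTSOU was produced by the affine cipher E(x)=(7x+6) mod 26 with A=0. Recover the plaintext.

QTNYQC

The inverse of 7 mod 26 is 15, since 7·15=105≡1. Apply D(y)=15·(y−6) mod 26:
O(14): 15·(14−6)=120≡16 → Q
J(9): 15·(9−6)=45≡19 → T
T(19): 15·(19−6)=195≡13 → N
S(18): 15·(18−6)=180≡24 → Y
O(14): 15·(14−6)=120≡16 → Q
U(20): 15·(20−6)=210≡2 → C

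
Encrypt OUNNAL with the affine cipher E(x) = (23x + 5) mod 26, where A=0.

O(14): 23·14+5=327≡15 → P
U(20): 23·20+5=465≡23 → X
N(13): 23·13+5=304≡18 → S
N(13): 23·13+5=304≡18 → S
A(0): 23·0+5=5 → F
L(11): 23·11+5=258≡24 → Y

PXSSFY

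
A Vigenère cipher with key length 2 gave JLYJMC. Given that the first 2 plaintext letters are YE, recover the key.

LH

Subtract each crib letter from the matching ciphertext letter (mod 26):
J(9)−Y(24)=-15≡11 → L
L(11)−E(4)=7 → H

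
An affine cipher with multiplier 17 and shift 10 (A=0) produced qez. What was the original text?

The inverse of 17 mod 26 is 23, since 17·23=391≡1. Apply D(y)=23·(y−10) mod 26:
q(16): 23·(16−10)=138≡8 → i
e(4): 23·(4−10)=-138≡18 → s
z(25): 23·(25−10)=345≡7 → h

ish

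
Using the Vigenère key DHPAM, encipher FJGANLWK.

IQVAZODZ

Repeat the key across the message: DHPAMDHP
F(5)+D(3): 8 → I
J(9)+H(7): 16 → Q
G(6)+P(15): 21 → V
A(0)+A(0): 0 → A
N(13)+M(12): 25 → Z
L(11)+D(3): 14 → O
W(22)+H(7): 29≡3 → D
K(10)+P(15): 25 → Z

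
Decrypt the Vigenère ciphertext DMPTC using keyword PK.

OCAJN

Repeat the key across the ciphertext: PKPKP
D(3)−P(15): -12≡14 → O
M(12)−K(10): 2 → C
P(15)−P(15): 0 → A
T(19)−K(10): 9 → J
C(2)−P(15): -13≡13 → N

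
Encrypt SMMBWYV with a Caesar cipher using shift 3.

S(18): 18+3=21 → V
M(12): 12+3=15 → P
M(12): 12+3=15 → P
B(1): 1+3=4 → E
W(22): 22+3=25 → Z
Y(24): 24+3=27≡1 → B
V(21): 21+3=24 → Y

VPPEZBY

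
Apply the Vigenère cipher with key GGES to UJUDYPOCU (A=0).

Repeat the key across the message: GGESGGESG
U(20)+G(6): 26≡0 → A
J(9)+G(6): 15 → P
U(20)+E(4): 24 → Y
D(3)+S(18): 21 → V
Y(24)+G(6): 30≡4 → E
P(15)+G(6): 21 → V
O(14)+E(4): 18 → S
C(2)+S(18): 20 → U
U(20)+G(6): 26≡0 → A

APYVEVSUA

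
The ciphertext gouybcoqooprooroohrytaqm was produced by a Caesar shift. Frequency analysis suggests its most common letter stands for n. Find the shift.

1

The most frequent ciphertext letter is o (appears 8 times).
o is position 14; n is position 13.
Shift = 1.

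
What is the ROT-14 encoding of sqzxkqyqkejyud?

s(18): 18+14=32≡6 → g
q(16): 16+14=30≡4 → e
z(25): 25+14=39≡13 → n
x(23): 23+14=37≡11 → l
k(10): 10+14=24 → y
q(16): 16+14=30≡4 → e
y(24): 24+14=38≡12 → m
q(16): 16+14=30≡4 → e
k(10): 10+14=24 → y
e(4): 4+14=18 → s
j(9): 9+14=23 → x
y(24): 24+14=38≡12 → m
u(20): 20+14=34≡8 → i
d(3): 3+14=17 → r

genlyemeysxmir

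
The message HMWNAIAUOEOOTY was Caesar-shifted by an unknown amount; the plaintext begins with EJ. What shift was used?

From the crib: H(7)−E(4)=3, so the shift is 3.

3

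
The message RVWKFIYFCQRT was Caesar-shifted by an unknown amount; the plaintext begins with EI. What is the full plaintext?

EIJXSVLSPDEG

From the crib: R(17)−E(4)=13, so the shift is 13.
Subtract 13 from each ciphertext letter:
R(17): 17−13=4 → E
V(21): 21−13=8 → I
W(22): 22−13=9 → J
K(10): 10−13=-3≡23 → X
F(5): 5−13=-8≡18 → S
I(8): 8−13=-5≡21 → V
Y(24): 24−13=11 → L
F(5): 5−13=-8≡18 → S
C(2): 2−13=-11≡15 → P
Q(16): 16−13=3 → D
R(17): 17−13=4 → E
T(19): 19−13=6 → G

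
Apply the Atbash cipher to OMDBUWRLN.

LNWYFDIOM

O(14) → L(11)
M(12) → N(13)
D(3) → W(22)
B(1) → Y(24)
U(20) → F(5)
W(22) → D(3)
R(17) → I(8)
L(11) → O(14)
N(13) → M(12)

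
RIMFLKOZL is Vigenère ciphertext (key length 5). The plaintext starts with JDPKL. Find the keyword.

Subtract each crib letter from the matching ciphertext letter (mod 26):
R(17)−J(9)=8 → I
I(8)−D(3)=5 → F
M(12)−P(15)=-3≡23 → X
F(5)−K(10)=-5≡21 → V
L(11)−L(11)=0 → A

IFXVA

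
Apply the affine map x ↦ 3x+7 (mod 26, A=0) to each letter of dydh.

qbqc

d(3): 3·3+7=16 → q
y(24): 3·24+7=79≡1 → b
d(3): 3·3+7=16 → q
h(7): 3·7+7=28≡2 → c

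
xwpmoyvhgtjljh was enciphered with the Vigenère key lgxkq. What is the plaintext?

Repeat the key across the ciphertext: lgxkqlgxkqlgxk
x(23)−l(11): 12 → m
w(22)−g(6): 16 → q
p(15)−x(23): -8≡18 → s
m(12)−k(10): 2 → c
o(14)−q(16): -2≡24 → y
y(24)−l(11): 13 → n
v(21)−g(6): 15 → p
h(7)−x(23): -16≡10 → k
g(6)−k(10): -4≡22 → w
t(19)−q(16): 3 → d
j(9)−l(11): -2≡24 → y
l(11)−g(6): 5 → f
j(9)−x(23): -14≡12 → m
h(7)−k(10): -3≡23 → x

mqscynpkwdyfmx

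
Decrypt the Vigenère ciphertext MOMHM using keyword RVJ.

VTDQR

Repeat the key across the ciphertext: RVJRV
M(12)−R(17): -5≡21 → V
O(14)−V(21): -7≡19 → T
M(12)−J(9): 3 → D
H(7)−R(17): -10≡16 → Q
M(12)−V(21): -9≡17 → R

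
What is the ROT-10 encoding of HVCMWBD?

H(7): 7+10=17 → R
V(21): 21+10=31≡5 → F
C(2): 2+10=12 → M
M(12): 12+10=22 → W
W(22): 22+10=32≡6 → G
B(1): 1+10=11 → L
D(3): 3+10=13 → N

RFMWGLN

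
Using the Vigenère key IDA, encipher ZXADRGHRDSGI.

Repeat the key across the message: IDAIDAIDAIDA
Z(25)+I(8): 33≡7 → H
X(23)+D(3): 26≡0 → A
A(0)+A(0): 0 → A
D(3)+I(8): 11 → L
R(17)+D(3): 20 → U
G(6)+A(0): 6 → G
H(7)+I(8): 15 → P
R(17)+D(3): 20 → U
D(3)+A(0): 3 → D
S(18)+I(8): 26≡0 → A
G(6)+D(3): 9 → J
I(8)+A(0): 8 → I

HAALUGPUDAJI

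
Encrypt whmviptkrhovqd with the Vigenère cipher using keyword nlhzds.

Repeat the key across the message: nlhzdsnlhzdsnl
w(22)+n(13): 35≡9 → j
h(7)+l(11): 18 → s
m(12)+h(7): 19 → t
v(21)+z(25): 46≡20 → u
i(8)+d(3): 11 → l
p(15)+s(18): 33≡7 → h
t(19)+n(13): 32≡6 → g
k(10)+l(11): 21 → v
r(17)+h(7): 24 → y
h(7)+z(25): 32≡6 → g
o(14)+d(3): 17 → r
v(21)+s(18): 39≡13 → n
q(16)+n(13): 29≡3 → d
d(3)+l(11): 14 → o

jstulhgvygrndo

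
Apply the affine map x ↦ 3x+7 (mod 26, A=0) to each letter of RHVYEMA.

R(17): 3·17+7=58≡6 → G
H(7): 3·7+7=28≡2 → C
V(21): 3·21+7=70≡18 → S
Y(24): 3·24+7=79≡1 → B
E(4): 3·4+7=19 → T
M(12): 3·12+7=43≡17 → R
A(0): 3·0+7=7 → H

GCSBTRH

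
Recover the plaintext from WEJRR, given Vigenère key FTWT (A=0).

Repeat the key across the ciphertext: FTWTF
W(22)−F(5): 17 → R
E(4)−T(19): -15≡11 → L
J(9)−W(22): -13≡13 → N
R(17)−T(19): -2≡24 → Y
R(17)−F(5): 12 → M

RLNYM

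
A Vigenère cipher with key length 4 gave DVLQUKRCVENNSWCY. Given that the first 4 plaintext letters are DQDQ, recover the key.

AFIA

Subtract each crib letter from the matching ciphertext letter (mod 26):
D(3)−D(3)=0 → A
V(21)−Q(16)=5 → F
L(11)−D(3)=8 → I
Q(16)−Q(16)=0 → A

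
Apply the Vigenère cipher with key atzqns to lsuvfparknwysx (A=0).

Repeat the key across the message: atzqnsatzqnsat
l(11)+a(0): 11 → l
s(18)+t(19): 37≡11 → l
u(20)+z(25): 45≡19 → t
v(21)+q(16): 37≡11 → l
f(5)+n(13): 18 → s
p(15)+s(18): 33≡7 → h
a(0)+a(0): 0 → a
r(17)+t(19): 36≡10 → k
k(10)+z(25): 35≡9 → j
n(13)+q(16): 29≡3 → d
w(22)+n(13): 35≡9 → j
y(24)+s(18): 42≡16 → q
s(18)+a(0): 18 → s
x(23)+t(19): 42≡16 → q

lltlshakjdjqsq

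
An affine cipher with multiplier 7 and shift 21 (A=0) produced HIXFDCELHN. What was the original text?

YNEUQBFGYK

The inverse of 7 mod 26 is 15, since 7·15=105≡1. Apply D(y)=15·(y−21) mod 26:
H(7): 15·(7−21)=-210≡24 → Y
I(8): 15·(8−21)=-195≡13 → N
X(23): 15·(23−21)=30≡4 → E
F(5): 15·(5−21)=-240≡20 → U
D(3): 15·(3−21)=-270≡16 → Q
C(2): 15·(2−21)=-285≡1 → B
E(4): 15·(4−21)=-255≡5 → F
L(11): 15·(11−21)=-150≡6 → G
H(7): 15·(7−21)=-210≡24 → Y
N(13): 15·(13−21)=-120≡10 → K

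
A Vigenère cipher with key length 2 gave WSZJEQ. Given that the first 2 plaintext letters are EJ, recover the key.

SJ

Subtract each crib letter from the matching ciphertext letter (mod 26):
W(22)−E(4)=18 → S
S(18)−J(9)=9 → J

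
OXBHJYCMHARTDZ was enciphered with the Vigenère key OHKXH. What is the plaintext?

Repeat the key across the ciphertext: OHKXHOHKXHOHKX
O(14)−O(14): 0 → A
X(23)−H(7): 16 → Q
B(1)−K(10): -9≡17 → R
H(7)−X(23): -16≡10 → K
J(9)−H(7): 2 → C
Y(24)−O(14): 10 → K
C(2)−H(7): -5≡21 → V
M(12)−K(10): 2 → C
H(7)−X(23): -16≡10 → K
A(0)−H(7): -7≡19 → T
R(17)−O(14): 3 → D
T(19)−H(7): 12 → M
D(3)−K(10): -7≡19 → T
Z(25)−X(23): 2 → C

AQRKCKVCKTDMTC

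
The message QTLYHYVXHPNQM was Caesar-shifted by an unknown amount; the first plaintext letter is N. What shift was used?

From the crib: Q(16)−N(13)=3, so the shift is 3.

3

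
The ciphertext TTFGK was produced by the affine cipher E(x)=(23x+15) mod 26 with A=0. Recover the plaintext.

QQMDT

The inverse of 23 mod 26 is 17, since 23·17=391≡1. Apply D(y)=17·(y−15) mod 26:
T(19): 17·(19−15)=68≡16 → Q
T(19): 17·(19−15)=68≡16 → Q
F(5): 17·(5−15)=-170≡12 → M
G(6): 17·(6−15)=-153≡3 → D
K(10): 17·(10−15)=-85≡19 → T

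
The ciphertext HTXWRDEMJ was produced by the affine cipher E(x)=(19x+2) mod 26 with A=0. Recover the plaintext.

DFXMJLWGZ

The inverse of 19 mod 26 is 11, since 19·11=209≡1. Apply D(y)=11·(y−2) mod 26:
H(7): 11·(7−2)=55≡3 → D
T(19): 11·(19−2)=187≡5 → F
X(23): 11·(23−2)=231≡23 → X
W(22): 11·(22−2)=220≡12 → M
R(17): 11·(17−2)=165≡9 → J
D(3): 11·(3−2)=11 → L
E(4): 11·(4−2)=22 → W
M(12): 11·(12−2)=110≡6 → G
J(9): 11·(9−2)=77≡25 → Z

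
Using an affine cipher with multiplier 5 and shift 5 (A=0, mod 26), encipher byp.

b(1): 5·1+5=10 → k
y(24): 5·24+5=125≡21 → v
p(15): 5·15+5=80≡2 → c

kvc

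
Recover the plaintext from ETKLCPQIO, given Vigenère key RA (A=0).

Repeat the key across the ciphertext: RARARARAR
E(4)−R(17): -13≡13 → N
T(19)−A(0): 19 → T
K(10)−R(17): -7≡19 → T
L(11)−A(0): 11 → L
C(2)−R(17): -15≡11 → L
P(15)−A(0): 15 → P
Q(16)−R(17): -1≡25 → Z
I(8)−A(0): 8 → I
O(14)−R(17): -3≡23 → X

NTTLLPZIX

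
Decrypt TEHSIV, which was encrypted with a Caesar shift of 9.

T(19): 19−9=10 → K
E(4): 4−9=-5≡21 → V
H(7): 7−9=-2≡24 → Y
S(18): 18−9=9 → J
I(8): 8−9=-1≡25 → Z
V(21): 21−9=12 → M

KVYJZM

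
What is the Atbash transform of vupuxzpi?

v(21) → e(4)
u(20) → f(5)
p(15) → k(10)
u(20) → f(5)
x(23) → c(2)
z(25) → a(0)
p(15) → k(10)
i(8) → r(17)

efkfcakr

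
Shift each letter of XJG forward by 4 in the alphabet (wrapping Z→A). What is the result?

BNK

X(23): 23+4=27≡1 → B
J(9): 9+4=13 → N
G(6): 6+4=10 → K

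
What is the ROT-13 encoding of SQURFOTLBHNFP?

S(18): 18+13=31≡5 → F
Q(16): 16+13=29≡3 → D
U(20): 20+13=33≡7 → H
R(17): 17+13=30≡4 → E
F(5): 5+13=18 → S
O(14): 14+13=27≡1 → B
T(19): 19+13=32≡6 → G
L(11): 11+13=24 → Y
B(1): 1+13=14 → O
H(7): 7+13=20 → U
N(13): 13+13=26≡0 → A
F(5): 5+13=18 → S
P(15): 15+13=28≡2 → C

FDHESBGYOUASC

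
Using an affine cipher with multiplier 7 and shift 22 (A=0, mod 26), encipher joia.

hqaw

j(9): 7·9+22=85≡7 → h
o(14): 7·14+22=120≡16 → q
i(8): 7·8+22=78≡0 → a
a(0): 7·0+22=22 → w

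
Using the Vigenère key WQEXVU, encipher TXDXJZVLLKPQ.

PNHUETRBPHKK

Repeat the key across the message: WQEXVUWQEXVU
T(19)+W(22): 41≡15 → P
X(23)+Q(16): 39≡13 → N
D(3)+E(4): 7 → H
X(23)+X(23): 46≡20 → U
J(9)+V(21): 30≡4 → E
Z(25)+U(20): 45≡19 → T
V(21)+W(22): 43≡17 → R
L(11)+Q(16): 27≡1 → B
L(11)+E(4): 15 → P
K(10)+X(23): 33≡7 → H
P(15)+V(21): 36≡10 → K
Q(16)+U(20): 36≡10 → K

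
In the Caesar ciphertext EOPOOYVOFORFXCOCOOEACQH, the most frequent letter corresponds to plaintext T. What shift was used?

The most frequent ciphertext letter is O (appears 8 times).
O is position 14; T is position 19.
Shift = -5≡21.

21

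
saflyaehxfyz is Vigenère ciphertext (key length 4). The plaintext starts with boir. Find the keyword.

Subtract each crib letter from the matching ciphertext letter (mod 26):
s(18)−b(1)=17 → r
a(0)−o(14)=-14≡12 → m
f(5)−i(8)=-3≡23 → x
l(11)−r(17)=-6≡20 → u

rmxu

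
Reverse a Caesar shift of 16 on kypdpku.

uiznzue

k(10): 10−16=-6≡20 → u
y(24): 24−16=8 → i
p(15): 15−16=-1≡25 → z
d(3): 3−16=-13≡13 → n
p(15): 15−16=-1≡25 → z
k(10): 10−16=-6≡20 → u
u(20): 20−16=4 → e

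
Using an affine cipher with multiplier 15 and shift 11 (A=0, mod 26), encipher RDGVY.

GEXOH

R(17): 15·17+11=266≡6 → G
D(3): 15·3+11=56≡4 → E
G(6): 15·6+11=101≡23 → X
V(21): 15·21+11=326≡14 → O
Y(24): 15·24+11=371≡7 → H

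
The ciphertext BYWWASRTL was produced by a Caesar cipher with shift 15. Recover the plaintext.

B(1): 1−15=-14≡12 → M
Y(24): 24−15=9 → J
W(22): 22−15=7 → H
W(22): 22−15=7 → H
A(0): 0−15=-15≡11 → L
S(18): 18−15=3 → D
R(17): 17−15=2 → C
T(19): 19−15=4 → E
L(11): 11−15=-4≡22 → W

MJHHLDCEW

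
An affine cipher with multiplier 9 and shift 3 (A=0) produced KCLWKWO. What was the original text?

The inverse of 9 mod 26 is 3, since 9·3=27≡1. Apply D(y)=3·(y−3) mod 26:
K(10): 3·(10−3)=21 → V
C(2): 3·(2−3)=-3≡23 → X
L(11): 3·(11−3)=24 → Y
W(22): 3·(22−3)=57≡5 → F
K(10): 3·(10−3)=21 → V
W(22): 3·(22−3)=57≡5 → F
O(14): 3·(14−3)=33≡7 → H

VXYFVFH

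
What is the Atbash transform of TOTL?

T(19) → G(6)
O(14) → L(11)
T(19) → G(6)
L(11) → O(14)

GLGO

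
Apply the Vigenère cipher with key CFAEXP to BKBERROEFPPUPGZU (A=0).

DPBIOGQJFTMJRLZY

Repeat the key across the message: CFAEXPCFAEXPCFAE
B(1)+C(2): 3 → D
K(10)+F(5): 15 → P
B(1)+A(0): 1 → B
E(4)+E(4): 8 → I
R(17)+X(23): 40≡14 → O
R(17)+P(15): 32≡6 → G
O(14)+C(2): 16 → Q
E(4)+F(5): 9 → J
F(5)+A(0): 5 → F
P(15)+E(4): 19 → T
P(15)+X(23): 38≡12 → M
U(20)+P(15): 35≡9 → J
P(15)+C(2): 17 → R
G(6)+F(5): 11 → L
Z(25)+A(0): 25 → Z
U(20)+E(4): 24 → Y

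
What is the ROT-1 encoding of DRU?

ESV

D(3): 3+1=4 → E
R(17): 17+1=18 → S
U(20): 20+1=21 → V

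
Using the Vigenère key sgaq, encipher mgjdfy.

emjtxe

Repeat the key across the message: sgaqsg
m(12)+s(18): 30≡4 → e
g(6)+g(6): 12 → m
j(9)+a(0): 9 → j
d(3)+q(16): 19 → t
f(5)+s(18): 23 → x
y(24)+g(6): 30≡4 → e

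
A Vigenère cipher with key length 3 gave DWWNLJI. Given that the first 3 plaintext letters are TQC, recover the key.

Subtract each crib letter from the matching ciphertext letter (mod 26):
D(3)−T(19)=-16≡10 → K
W(22)−Q(16)=6 → G
W(22)−C(2)=20 → U

KGU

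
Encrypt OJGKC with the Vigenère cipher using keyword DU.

RDJEF

Repeat the key across the message: DUDUD
O(14)+D(3): 17 → R
J(9)+U(20): 29≡3 → D
G(6)+D(3): 9 → J
K(10)+U(20): 30≡4 → E
C(2)+D(3): 5 → F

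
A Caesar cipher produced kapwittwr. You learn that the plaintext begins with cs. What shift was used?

8

From the crib: k(10)−c(2)=8, so the shift is 8.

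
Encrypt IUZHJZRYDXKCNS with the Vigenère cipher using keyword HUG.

POFODFYSJEEIUM

Repeat the key across the message: HUGHUGHUGHUGHU
I(8)+H(7): 15 → P
U(20)+U(20): 40≡14 → O
Z(25)+G(6): 31≡5 → F
H(7)+H(7): 14 → O
J(9)+U(20): 29≡3 → D
Z(25)+G(6): 31≡5 → F
R(17)+H(7): 24 → Y
Y(24)+U(20): 44≡18 → S
D(3)+G(6): 9 → J
X(23)+H(7): 30≡4 → E
K(10)+U(20): 30≡4 → E
C(2)+G(6): 8 → I
N(13)+H(7): 20 → U
S(18)+U(20): 38≡12 → M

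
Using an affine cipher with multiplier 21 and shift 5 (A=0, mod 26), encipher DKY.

QHP

D(3): 21·3+5=68≡16 → Q
K(10): 21·10+5=215≡7 → H
Y(24): 21·24+5=509≡15 → P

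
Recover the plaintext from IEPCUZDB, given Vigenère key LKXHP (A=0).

XUSVFOTE

Repeat the key across the ciphertext: LKXHPLKX
I(8)−L(11): -3≡23 → X
E(4)−K(10): -6≡20 → U
P(15)−X(23): -8≡18 → S
C(2)−H(7): -5≡21 → V
U(20)−P(15): 5 → F
Z(25)−L(11): 14 → O
D(3)−K(10): -7≡19 → T
B(1)−X(23): -22≡4 → E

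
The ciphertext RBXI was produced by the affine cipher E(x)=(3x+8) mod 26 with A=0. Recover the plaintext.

The inverse of 3 mod 26 is 9, since 3·9=27≡1. Apply D(y)=9·(y−8) mod 26:
R(17): 9·(17−8)=81≡3 → D
B(1): 9·(1−8)=-63≡15 → P
X(23): 9·(23−8)=135≡5 → F
I(8): 9·(8−8)=0 → A

DPFA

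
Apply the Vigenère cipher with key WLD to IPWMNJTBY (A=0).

Repeat the key across the message: WLDWLDWLD
I(8)+W(22): 30≡4 → E
P(15)+L(11): 26≡0 → A
W(22)+D(3): 25 → Z
M(12)+W(22): 34≡8 → I
N(13)+L(11): 24 → Y
J(9)+D(3): 12 → M
T(19)+W(22): 41≡15 → P
B(1)+L(11): 12 → M
Y(24)+D(3): 27≡1 → B

EAZIYMPMB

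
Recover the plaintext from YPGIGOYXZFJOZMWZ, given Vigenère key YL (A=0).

Repeat the key across the ciphertext: YLYLYLYLYLYLYLYL
Y(24)−Y(24): 0 → A
P(15)−L(11): 4 → E
G(6)−Y(24): -18≡8 → I
I(8)−L(11): -3≡23 → X
G(6)−Y(24): -18≡8 → I
O(14)−L(11): 3 → D
Y(24)−Y(24): 0 → A
X(23)−L(11): 12 → M
Z(25)−Y(24): 1 → B
F(5)−L(11): -6≡20 → U
J(9)−Y(24): -15≡11 → L
O(14)−L(11): 3 → D
Z(25)−Y(24): 1 → B
M(12)−L(11): 1 → B
W(22)−Y(24): -2≡24 → Y
Z(25)−L(11): 14 → O

AEIXIDAMBULDBBYO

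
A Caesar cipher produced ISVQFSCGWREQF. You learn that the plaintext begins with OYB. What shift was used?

From the crib: I(8)−O(14)=-6≡20, so the shift is 20.

20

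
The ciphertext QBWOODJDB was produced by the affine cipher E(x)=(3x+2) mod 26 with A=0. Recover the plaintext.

The inverse of 3 mod 26 is 9, since 3·9=27≡1. Apply D(y)=9·(y−2) mod 26:
Q(16): 9·(16−2)=126≡22 → W
B(1): 9·(1−2)=-9≡17 → R
W(22): 9·(22−2)=180≡24 → Y
O(14): 9·(14−2)=108≡4 → E
O(14): 9·(14−2)=108≡4 → E
D(3): 9·(3−2)=9 → J
J(9): 9·(9−2)=63≡11 → L
D(3): 9·(3−2)=9 → J
B(1): 9·(1−2)=-9≡17 → R

WRYEEJLJR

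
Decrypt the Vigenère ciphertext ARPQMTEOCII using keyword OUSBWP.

Repeat the key across the ciphertext: OUSBWPOUSBW
A(0)−O(14): -14≡12 → M
R(17)−U(20): -3≡23 → X
P(15)−S(18): -3≡23 → X
Q(16)−B(1): 15 → P
M(12)−W(22): -10≡16 → Q
T(19)−P(15): 4 → E
E(4)−O(14): -10≡16 → Q
O(14)−U(20): -6≡20 → U
C(2)−S(18): -16≡10 → K
I(8)−B(1): 7 → H
I(8)−W(22): -14≡12 → M

MXXPQEQUKHM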